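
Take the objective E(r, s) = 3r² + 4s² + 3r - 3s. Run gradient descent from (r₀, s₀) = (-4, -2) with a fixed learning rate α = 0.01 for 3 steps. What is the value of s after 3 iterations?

-1.474384

∇E = (6r + 3, 8s - 3)
(r₁, s₁) = (-4, -2) − 0.01·(-21, -19) = (-3.79, -1.81)
(r₂, s₂) = (-3.79, -1.81) − 0.01·(-19.74, -17.48) = (-3.5926, -1.6352)
(r₃, s₃) = (-3.5926, -1.6352) − 0.01·(-18.5556, -16.0816) = (-3.407044, -1.474384)
s = -1.474384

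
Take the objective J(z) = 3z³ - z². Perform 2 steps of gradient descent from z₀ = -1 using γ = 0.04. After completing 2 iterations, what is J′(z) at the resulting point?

52.283632287744

J′(z) = 9z² - 2z
Step 1: J′(-1) = 11; z₁ = -1 − 0.04·11 = -1.44
Step 2: J′(-1.44) = 21.5424; z₂ = -1.44 − 0.04·21.5424 = -2.301696
J′(z) at (-2.301696) = 52.283632287744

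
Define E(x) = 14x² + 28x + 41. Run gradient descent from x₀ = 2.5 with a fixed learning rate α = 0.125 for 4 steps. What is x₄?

135.71875

E′(x) = 28x + 28
Step 1: E′(2.5) = 98; x₁ = 2.5 − 0.125·98 = -9.75
Step 2: E′(-9.75) = -245; x₂ = -9.75 − 0.125·(-245) = 20.875
Step 3: E′(20.875) = 612.5; x₃ = 20.875 − 0.125·612.5 = -55.6875
Step 4: E′(-55.6875) = -1531.25; x₄ = -55.6875 − 0.125·(-1531.25) = 135.71875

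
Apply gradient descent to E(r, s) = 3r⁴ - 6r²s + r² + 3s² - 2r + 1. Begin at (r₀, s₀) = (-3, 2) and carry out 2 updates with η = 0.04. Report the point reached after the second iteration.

∇E = (12r³ - 12rs + 2r - 2, -6r² + 6s)
Step 1: at (-3, 2), ∇E = (-260, -42) → (-3, 2) − 0.04·(-260, -42) = (7.4, 3.68)
Step 2: at (7.4, 3.68), ∇E = (4548.704, -306.48) → (7.4, 3.68) − 0.04·(4548.704, -306.48) = (-174.54816, 15.9392)

(-174.54816, 15.9392)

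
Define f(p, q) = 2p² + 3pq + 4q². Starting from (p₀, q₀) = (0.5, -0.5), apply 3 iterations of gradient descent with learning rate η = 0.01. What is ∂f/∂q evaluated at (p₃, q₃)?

-1.9928015

∇f = (4p + 3q, 3p + 8q)
(p₁, q₁) = (0.5, -0.5) − 0.01·(0.5, -2.5) = (0.495, -0.475)
(p₂, q₂) = (0.495, -0.475) − 0.01·(0.555, -2.315) = (0.48945, -0.45185)
(p₃, q₃) = (0.48945, -0.45185) − 0.01·(0.60225, -2.14645) = (0.4834275, -0.4303855)
∂f/∂q at (0.4834275, -0.4303855) = -1.9928015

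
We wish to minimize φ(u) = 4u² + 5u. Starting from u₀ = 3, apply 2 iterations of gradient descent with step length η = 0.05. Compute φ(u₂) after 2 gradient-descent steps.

φ′(u) = 8u + 5
Step 1: φ′(3) = 29; u₁ = 3 − 0.05·29 = 1.55
Step 2: φ′(1.55) = 17.4; u₂ = 1.55 − 0.05·17.4 = 0.68
φ(0.68) = 5.2496

5.2496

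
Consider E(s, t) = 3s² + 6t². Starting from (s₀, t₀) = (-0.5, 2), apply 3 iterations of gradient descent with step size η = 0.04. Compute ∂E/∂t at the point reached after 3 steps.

∇E = (6s, 12t)
Step 1: at (-0.5, 2), ∇E = (-3, 24) → (-0.5, 2) − 0.04·(-3, 24) = (-0.38, 1.04)
Step 2: at (-0.38, 1.04), ∇E = (-2.28, 12.48) → (-0.38, 1.04) − 0.04·(-2.28, 12.48) = (-0.2888, 0.5408)
Step 3: at (-0.2888, 0.5408), ∇E = (-1.7328, 6.4896) → (-0.2888, 0.5408) − 0.04·(-1.7328, 6.4896) = (-0.219488, 0.281216)
∂E/∂t at (-0.219488, 0.281216) = 3.374592

3.374592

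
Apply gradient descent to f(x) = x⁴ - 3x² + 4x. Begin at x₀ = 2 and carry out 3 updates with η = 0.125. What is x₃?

f′(x) = 4x³ - 6x + 4
x₁ = 2 − 0.125·24 = -1
x₂ = -1 − 0.125·6 = -1.75
x₃ = -1.75 − 0.125·(-6.9375) = -0.8828125

-0.8828125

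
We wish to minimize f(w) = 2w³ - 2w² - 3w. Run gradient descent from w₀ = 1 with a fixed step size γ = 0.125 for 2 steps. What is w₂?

f′(w) = 6w² - 4w - 3
w₁ = 1 − 0.125·(-1) = 1.125
w₂ = 1.125 − 0.125·0.09375 = 1.11328125

1.11328125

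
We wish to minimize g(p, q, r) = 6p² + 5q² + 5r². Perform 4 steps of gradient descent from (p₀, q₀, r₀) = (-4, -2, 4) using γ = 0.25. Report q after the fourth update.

∇g = (12p, 10q, 10r)
(p₁, q₁, r₁) = (-4, -2, 4) − 0.25·(-48, -20, 40) = (8, 3, -6)
(p₂, q₂, r₂) = (8, 3, -6) − 0.25·(96, 30, -60) = (-16, -4.5, 9)
(p₃, q₃, r₃) = (-16, -4.5, 9) − 0.25·(-192, -45, 90) = (32, 6.75, -13.5)
(p₄, q₄, r₄) = (32, 6.75, -13.5) − 0.25·(384, 67.5, -135) = (-64, -10.125, 20.25)
q = -10.125

-10.125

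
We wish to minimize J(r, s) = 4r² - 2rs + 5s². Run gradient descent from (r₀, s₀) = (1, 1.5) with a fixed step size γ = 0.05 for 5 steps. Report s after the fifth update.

0.11972

∇J = (8r - 2s, -2r + 10s)
(r₁, s₁) = (1, 1.5) − 0.05·(5, 13) = (0.75, 0.85)
(r₂, s₂) = (0.75, 0.85) − 0.05·(4.3, 7) = (0.535, 0.5)
(r₃, s₃) = (0.535, 0.5) − 0.05·(3.28, 3.93) = (0.371, 0.3035)
(r₄, s₄) = (0.371, 0.3035) − 0.05·(2.361, 2.293) = (0.25295, 0.18885)
(r₅, s₅) = (0.25295, 0.18885) − 0.05·(1.6459, 1.3826) = (0.170655, 0.11972)
s = 0.11972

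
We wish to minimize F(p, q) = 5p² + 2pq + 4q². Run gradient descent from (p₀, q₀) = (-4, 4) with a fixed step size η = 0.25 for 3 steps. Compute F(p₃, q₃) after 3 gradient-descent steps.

343.75

∇F = (10p + 2q, 2p + 8q)
(p₁, q₁) = (-4, 4) − 0.25·(-32, 24) = (4, -2)
(p₂, q₂) = (4, -2) − 0.25·(36, -8) = (-5, 0)
(p₃, q₃) = (-5, 0) − 0.25·(-50, -10) = (7.5, 2.5)
F(7.5, 2.5) = 343.75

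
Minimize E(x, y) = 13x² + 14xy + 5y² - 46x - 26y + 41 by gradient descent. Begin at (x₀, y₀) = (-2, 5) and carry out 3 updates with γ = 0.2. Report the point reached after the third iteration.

(132.176, 77.928)

∇E = (26x + 14y - 46, 14x + 10y - 26)
(x₁, y₁) = (-2, 5) − 0.2·(-28, -4) = (3.6, 5.8)
(x₂, y₂) = (3.6, 5.8) − 0.2·(128.8, 82.4) = (-22.16, -10.68)
(x₃, y₃) = (-22.16, -10.68) − 0.2·(-771.68, -443.04) = (132.176, 77.928)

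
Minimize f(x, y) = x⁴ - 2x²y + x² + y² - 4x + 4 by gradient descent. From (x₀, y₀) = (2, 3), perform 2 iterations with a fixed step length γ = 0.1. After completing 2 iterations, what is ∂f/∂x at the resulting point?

18.163911098368

∇f = (4x³ - 4xy + 2x - 4, -2x² + 2y)
Step 1: at (2, 3), ∇f = (8, -2) → (2, 3) − 0.1·(8, -2) = (1.2, 3.2)
Step 2: at (1.2, 3.2), ∇f = (-10.048, 3.52) → (1.2, 3.2) − 0.1·(-10.048, 3.52) = (2.2048, 2.848)
∂f/∂x at (2.2048, 2.848) = 18.163911098368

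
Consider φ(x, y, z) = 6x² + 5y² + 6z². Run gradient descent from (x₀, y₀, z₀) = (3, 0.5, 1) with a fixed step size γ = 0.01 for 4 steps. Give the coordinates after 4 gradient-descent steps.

∇φ = (12x, 10y, 12z)
Step 1: at (3, 0.5, 1), ∇φ = (36, 5, 12) → (3, 0.5, 1) − 0.01·(36, 5, 12) = (2.64, 0.45, 0.88)
Step 2: at (2.64, 0.45, 0.88), ∇φ = (31.68, 4.5, 10.56) → (2.64, 0.45, 0.88) − 0.01·(31.68, 4.5, 10.56) = (2.3232, 0.405, 0.7744)
Step 3: at (2.3232, 0.405, 0.7744), ∇φ = (27.8784, 4.05, 9.2928) → (2.3232, 0.405, 0.7744) − 0.01·(27.8784, 4.05, 9.2928) = (2.044416, 0.3645, 0.681472)
Step 4: at (2.044416, 0.3645, 0.681472), ∇φ = (24.532992, 3.645, 8.177664) → (2.044416, 0.3645, 0.681472) − 0.01·(24.532992, 3.645, 8.177664) = (1.79908608, 0.32805, 0.59969536)

(1.79908608, 0.32805, 0.59969536)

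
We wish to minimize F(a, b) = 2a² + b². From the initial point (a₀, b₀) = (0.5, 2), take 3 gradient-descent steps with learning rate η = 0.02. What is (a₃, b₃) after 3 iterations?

(0.389344, 1.769472)

∇F = (4a, 2b)
Step 1: at (0.5, 2), ∇F = (2, 4) → (0.5, 2) − 0.02·(2, 4) = (0.46, 1.92)
Step 2: at (0.46, 1.92), ∇F = (1.84, 3.84) → (0.46, 1.92) − 0.02·(1.84, 3.84) = (0.4232, 1.8432)
Step 3: at (0.4232, 1.8432), ∇F = (1.6928, 3.6864) → (0.4232, 1.8432) − 0.02·(1.6928, 3.6864) = (0.389344, 1.769472)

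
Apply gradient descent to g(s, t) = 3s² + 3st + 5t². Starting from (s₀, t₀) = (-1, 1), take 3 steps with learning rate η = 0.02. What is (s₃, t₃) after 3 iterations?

(-0.818008, 0.648248)

∇g = (6s + 3t, 3s + 10t)
Step 1: at (-1, 1), ∇g = (-3, 7) → (-1, 1) − 0.02·(-3, 7) = (-0.94, 0.86)
Step 2: at (-0.94, 0.86), ∇g = (-3.06, 5.78) → (-0.94, 0.86) − 0.02·(-3.06, 5.78) = (-0.8788, 0.7444)
Step 3: at (-0.8788, 0.7444), ∇g = (-3.0396, 4.8076) → (-0.8788, 0.7444) − 0.02·(-3.0396, 4.8076) = (-0.818008, 0.648248)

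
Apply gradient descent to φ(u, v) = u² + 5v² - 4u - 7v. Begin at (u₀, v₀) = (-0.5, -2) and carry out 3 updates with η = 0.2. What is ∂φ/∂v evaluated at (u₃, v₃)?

∇φ = (2u - 4, 10v - 7)
Step 1: at (-0.5, -2), ∇φ = (-5, -27) → (-0.5, -2) − 0.2·(-5, -27) = (0.5, 3.4)
Step 2: at (0.5, 3.4), ∇φ = (-3, 27) → (0.5, 3.4) − 0.2·(-3, 27) = (1.1, -2)
Step 3: at (1.1, -2), ∇φ = (-1.8, -27) → (1.1, -2) − 0.2·(-1.8, -27) = (1.46, 3.4)
∂φ/∂v at (1.46, 3.4) = 27

27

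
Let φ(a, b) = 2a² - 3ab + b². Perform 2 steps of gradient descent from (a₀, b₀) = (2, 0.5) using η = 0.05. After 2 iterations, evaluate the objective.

∇φ = (4a - 3b, -3a + 2b)
(a₁, b₁) = (2, 0.5) − 0.05·(6.5, -5) = (1.675, 0.75)
(a₂, b₂) = (1.675, 0.75) − 0.05·(4.45, -3.525) = (1.4525, 0.92625)
φ(1.4525, 0.92625) = 1.0413171875

1.0413171875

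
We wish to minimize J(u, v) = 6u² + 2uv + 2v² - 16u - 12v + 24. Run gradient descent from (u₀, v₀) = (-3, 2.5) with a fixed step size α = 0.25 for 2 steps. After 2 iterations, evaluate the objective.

∇J = (12u + 2v - 16, 2u + 4v - 12)
(u₁, v₁) = (-3, 2.5) − 0.25·(-47, -8) = (8.75, 4.5)
(u₂, v₂) = (8.75, 4.5) − 0.25·(98, 23.5) = (-15.75, -1.375)
J(-15.75, -1.375) = 1827.96875

1827.96875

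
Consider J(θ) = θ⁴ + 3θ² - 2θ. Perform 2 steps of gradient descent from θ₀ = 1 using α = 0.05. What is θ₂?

J′(θ) = 4θ³ + 6θ - 2
Step 1: J′(1) = 8; θ₁ = 1 − 0.05·8 = 0.6
Step 2: J′(0.6) = 2.464; θ₂ = 0.6 − 0.05·2.464 = 0.4768

0.4768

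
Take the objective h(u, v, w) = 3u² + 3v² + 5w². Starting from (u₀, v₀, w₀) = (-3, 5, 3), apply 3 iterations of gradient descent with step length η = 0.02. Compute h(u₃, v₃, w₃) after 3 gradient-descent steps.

59.165696851968

∇h = (6u, 6v, 10w)
Step 1: at (-3, 5, 3), ∇h = (-18, 30, 30) → (-3, 5, 3) − 0.02·(-18, 30, 30) = (-2.64, 4.4, 2.4)
Step 2: at (-2.64, 4.4, 2.4), ∇h = (-15.84, 26.4, 24) → (-2.64, 4.4, 2.4) − 0.02·(-15.84, 26.4, 24) = (-2.3232, 3.872, 1.92)
Step 3: at (-2.3232, 3.872, 1.92), ∇h = (-13.9392, 23.232, 19.2) → (-2.3232, 3.872, 1.92) − 0.02·(-13.9392, 23.232, 19.2) = (-2.044416, 3.40736, 1.536)
h(-2.044416, 3.40736, 1.536) = 59.165696851968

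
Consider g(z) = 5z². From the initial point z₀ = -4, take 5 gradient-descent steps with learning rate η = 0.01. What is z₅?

g′(z) = 10z
z₁ = -4 − 0.01·(-40) = -3.6
z₂ = -3.6 − 0.01·(-36) = -3.24
z₃ = -3.24 − 0.01·(-32.4) = -2.916
z₄ = -2.916 − 0.01·(-29.16) = -2.6244
z₅ = -2.6244 − 0.01·(-26.244) = -2.36196

-2.36196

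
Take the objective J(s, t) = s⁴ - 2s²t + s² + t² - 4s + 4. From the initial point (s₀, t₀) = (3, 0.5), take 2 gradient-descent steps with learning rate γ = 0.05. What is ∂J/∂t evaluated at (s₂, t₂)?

3.27853728

∇J = (4s³ - 4st + 2s - 4, -2s² + 2t)
(s₁, t₁) = (3, 0.5) − 0.05·(104, -17) = (-2.2, 1.35)
(s₂, t₂) = (-2.2, 1.35) − 0.05·(-39.112, -6.98) = (-0.2444, 1.699)
∂J/∂t at (-0.2444, 1.699) = 3.27853728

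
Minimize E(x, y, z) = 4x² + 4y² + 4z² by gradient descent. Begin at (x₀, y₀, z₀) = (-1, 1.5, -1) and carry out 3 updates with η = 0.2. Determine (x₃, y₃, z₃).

∇E = (8x, 8y, 8z)
(x₁, y₁, z₁) = (-1, 1.5, -1) − 0.2·(-8, 12, -8) = (0.6, -0.9, 0.6)
(x₂, y₂, z₂) = (0.6, -0.9, 0.6) − 0.2·(4.8, -7.2, 4.8) = (-0.36, 0.54, -0.36)
(x₃, y₃, z₃) = (-0.36, 0.54, -0.36) − 0.2·(-2.88, 4.32, -2.88) = (0.216, -0.324, 0.216)

(0.216, -0.324, 0.216)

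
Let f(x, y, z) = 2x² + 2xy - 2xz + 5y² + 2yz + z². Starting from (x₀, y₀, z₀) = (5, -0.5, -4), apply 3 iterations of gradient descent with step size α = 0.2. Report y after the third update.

∇f = (4x + 2y - 2z, 2x + 10y + 2z, -2x + 2y + 2z)
(x₁, y₁, z₁) = (5, -0.5, -4) − 0.2·(27, -3, -19) = (-0.4, 0.1, -0.2)
(x₂, y₂, z₂) = (-0.4, 0.1, -0.2) − 0.2·(-1, -0.2, 0.6) = (-0.2, 0.14, -0.32)
(x₃, y₃, z₃) = (-0.2, 0.14, -0.32) − 0.2·(0.12, 0.36, 0.04) = (-0.224, 0.068, -0.328)
y = 0.068

0.068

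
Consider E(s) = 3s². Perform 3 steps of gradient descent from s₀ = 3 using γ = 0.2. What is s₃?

E′(s) = 6s
Step 1: E′(3) = 18; s₁ = 3 − 0.2·18 = -0.6
Step 2: E′(-0.6) = -3.6; s₂ = -0.6 − 0.2·(-3.6) = 0.12
Step 3: E′(0.12) = 0.72; s₃ = 0.12 − 0.2·0.72 = -0.024

-0.024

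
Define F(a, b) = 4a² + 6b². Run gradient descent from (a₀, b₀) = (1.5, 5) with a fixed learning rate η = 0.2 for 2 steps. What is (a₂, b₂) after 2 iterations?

(0.54, 9.8)

∇F = (8a, 12b)
Step 1: at (1.5, 5), ∇F = (12, 60) → (1.5, 5) − 0.2·(12, 60) = (-0.9, -7)
Step 2: at (-0.9, -7), ∇F = (-7.2, -84) → (-0.9, -7) − 0.2·(-7.2, -84) = (0.54, 9.8)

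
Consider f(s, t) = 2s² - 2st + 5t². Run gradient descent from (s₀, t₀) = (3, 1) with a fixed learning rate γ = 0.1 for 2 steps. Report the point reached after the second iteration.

∇f = (4s - 2t, -2s + 10t)
Step 1: at (3, 1), ∇f = (10, 4) → (3, 1) − 0.1·(10, 4) = (2, 0.6)
Step 2: at (2, 0.6), ∇f = (6.8, 2) → (2, 0.6) − 0.1·(6.8, 2) = (1.32, 0.4)

(1.32, 0.4)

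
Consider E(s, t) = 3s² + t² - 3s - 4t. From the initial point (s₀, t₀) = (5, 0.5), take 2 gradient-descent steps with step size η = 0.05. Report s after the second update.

2.705

∇E = (6s - 3, 2t - 4)
Step 1: at (5, 0.5), ∇E = (27, -3) → (5, 0.5) − 0.05·(27, -3) = (3.65, 0.65)
Step 2: at (3.65, 0.65), ∇E = (18.9, -2.7) → (3.65, 0.65) − 0.05·(18.9, -2.7) = (2.705, 0.785)
s = 2.705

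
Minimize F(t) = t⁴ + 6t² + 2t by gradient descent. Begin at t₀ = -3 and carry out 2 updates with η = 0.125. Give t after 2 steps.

F′(t) = 4t³ + 12t + 2
Step 1: F′(-3) = -142; t₁ = -3 − 0.125·(-142) = 14.75
Step 2: F′(14.75) = 13015.1875; t₂ = 14.75 − 0.125·13015.1875 = -1612.1484375

-1612.1484375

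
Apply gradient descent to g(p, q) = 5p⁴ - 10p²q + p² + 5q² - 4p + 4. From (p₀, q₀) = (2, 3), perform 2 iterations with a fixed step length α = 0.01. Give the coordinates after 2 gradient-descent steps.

(1.7808, 3.046)

∇g = (20p³ - 20pq + 2p - 4, -10p² + 10q)
Step 1: at (2, 3), ∇g = (40, -10) → (2, 3) − 0.01·(40, -10) = (1.6, 3.1)
Step 2: at (1.6, 3.1), ∇g = (-18.08, 5.4) → (1.6, 3.1) − 0.01·(-18.08, 5.4) = (1.7808, 3.046)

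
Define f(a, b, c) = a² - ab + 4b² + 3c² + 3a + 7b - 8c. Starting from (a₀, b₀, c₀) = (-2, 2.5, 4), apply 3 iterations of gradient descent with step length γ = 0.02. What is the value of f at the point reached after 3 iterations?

∇f = (2a - b + 3, -a + 8b + 7, 6c - 8)
(a₁, b₁, c₁) = (-2, 2.5, 4) − 0.02·(-3.5, 29, 16) = (-1.93, 1.92, 3.68)
(a₂, b₂, c₂) = (-1.93, 1.92, 3.68) − 0.02·(-2.78, 24.29, 14.08) = (-1.8744, 1.4342, 3.3984)
(a₃, b₃, c₃) = (-1.8744, 1.4342, 3.3984) − 0.02·(-2.183, 20.348, 12.3904) = (-1.83074, 1.02724, 3.150592)
f(-1.83074, 1.02724, 3.150592) = 15.725520226992

15.725520226992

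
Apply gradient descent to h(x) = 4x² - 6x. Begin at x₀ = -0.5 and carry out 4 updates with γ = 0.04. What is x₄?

h′(x) = 8x - 6
Step 1: h′(-0.5) = -10; x₁ = -0.5 − 0.04·(-10) = -0.1
Step 2: h′(-0.1) = -6.8; x₂ = -0.1 − 0.04·(-6.8) = 0.172
Step 3: h′(0.172) = -4.624; x₃ = 0.172 − 0.04·(-4.624) = 0.35696
Step 4: h′(0.35696) = -3.14432; x₄ = 0.35696 − 0.04·(-3.14432) = 0.4827328

0.4827328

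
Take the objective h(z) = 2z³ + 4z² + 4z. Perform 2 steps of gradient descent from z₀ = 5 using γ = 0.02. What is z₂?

0.710272

h′(z) = 6z² + 8z + 4
z₁ = 5 − 0.02·194 = 1.12
z₂ = 1.12 − 0.02·20.4864 = 0.710272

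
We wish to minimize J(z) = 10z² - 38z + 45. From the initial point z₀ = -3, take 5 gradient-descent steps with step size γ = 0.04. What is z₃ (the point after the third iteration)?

J′(z) = 20z - 38
z₁ = -3 − 0.04·(-98) = 0.92
z₂ = 0.92 − 0.04·(-19.6) = 1.704
z₃ = 1.704 − 0.04·(-3.92) = 1.8608

1.8608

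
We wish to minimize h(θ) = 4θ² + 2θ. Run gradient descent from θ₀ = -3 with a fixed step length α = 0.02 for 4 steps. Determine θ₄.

h′(θ) = 8θ + 2
θ₁ = -3 − 0.02·(-22) = -2.56
θ₂ = -2.56 − 0.02·(-18.48) = -2.1904
θ₃ = -2.1904 − 0.02·(-15.5232) = -1.879936
θ₄ = -1.879936 − 0.02·(-13.039488) = -1.61914624

-1.61914624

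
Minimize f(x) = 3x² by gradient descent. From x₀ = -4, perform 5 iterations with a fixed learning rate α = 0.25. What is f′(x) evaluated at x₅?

f′(x) = 6x
Step 1: f′(-4) = -24; x₁ = -4 − 0.25·(-24) = 2
Step 2: f′(2) = 12; x₂ = 2 − 0.25·12 = -1
Step 3: f′(-1) = -6; x₃ = -1 − 0.25·(-6) = 0.5
Step 4: f′(0.5) = 3; x₄ = 0.5 − 0.25·3 = -0.25
Step 5: f′(-0.25) = -1.5; x₅ = -0.25 − 0.25·(-1.5) = 0.125
f′(x) at (0.125) = 0.75

0.75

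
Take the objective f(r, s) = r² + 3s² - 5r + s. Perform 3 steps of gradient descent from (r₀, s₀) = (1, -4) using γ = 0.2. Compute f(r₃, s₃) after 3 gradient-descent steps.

∇f = (2r - 5, 6s + 1)
Step 1: at (1, -4), ∇f = (-3, -23) → (1, -4) − 0.2·(-3, -23) = (1.6, 0.6)
Step 2: at (1.6, 0.6), ∇f = (-1.8, 4.6) → (1.6, 0.6) − 0.2·(-1.8, 4.6) = (1.96, -0.32)
Step 3: at (1.96, -0.32), ∇f = (-1.08, -0.92) → (1.96, -0.32) − 0.2·(-1.08, -0.92) = (2.176, -0.136)
f(2.176, -0.136) = -6.225536

-6.225536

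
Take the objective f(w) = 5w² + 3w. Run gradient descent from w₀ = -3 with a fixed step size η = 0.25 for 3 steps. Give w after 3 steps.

8.8125

f′(w) = 10w + 3
Step 1: f′(-3) = -27; w₁ = -3 − 0.25·(-27) = 3.75
Step 2: f′(3.75) = 40.5; w₂ = 3.75 − 0.25·40.5 = -6.375
Step 3: f′(-6.375) = -60.75; w₃ = -6.375 − 0.25·(-60.75) = 8.8125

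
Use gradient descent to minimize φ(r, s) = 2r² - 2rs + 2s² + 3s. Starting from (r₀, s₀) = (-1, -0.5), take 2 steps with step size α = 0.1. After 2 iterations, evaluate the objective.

-1.4616

∇φ = (4r - 2s, -2r + 4s + 3)
(r₁, s₁) = (-1, -0.5) − 0.1·(-3, 3) = (-0.7, -0.8)
(r₂, s₂) = (-0.7, -0.8) − 0.1·(-1.2, 1.2) = (-0.58, -0.92)
φ(-0.58, -0.92) = -1.4616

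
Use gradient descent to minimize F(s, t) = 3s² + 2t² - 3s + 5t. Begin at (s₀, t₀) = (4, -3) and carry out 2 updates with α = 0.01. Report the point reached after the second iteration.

∇F = (6s - 3, 4t + 5)
Step 1: at (4, -3), ∇F = (21, -7) → (4, -3) − 0.01·(21, -7) = (3.79, -2.93)
Step 2: at (3.79, -2.93), ∇F = (19.74, -6.72) → (3.79, -2.93) − 0.01·(19.74, -6.72) = (3.5926, -2.8628)

(3.5926, -2.8628)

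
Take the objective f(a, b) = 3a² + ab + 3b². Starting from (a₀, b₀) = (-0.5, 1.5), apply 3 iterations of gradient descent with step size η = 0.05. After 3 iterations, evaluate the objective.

∇f = (6a + b, a + 6b)
Step 1: at (-0.5, 1.5), ∇f = (-1.5, 8.5) → (-0.5, 1.5) − 0.05·(-1.5, 8.5) = (-0.425, 1.075)
Step 2: at (-0.425, 1.075), ∇f = (-1.475, 6.025) → (-0.425, 1.075) − 0.05·(-1.475, 6.025) = (-0.35125, 0.77375)
Step 3: at (-0.35125, 0.77375), ∇f = (-1.33375, 4.29125) → (-0.35125, 0.77375) − 0.05·(-1.33375, 4.29125) = (-0.2845625, 0.5591875)
f(-0.2845625, 0.5591875) = 1.02187563671875

1.02187563671875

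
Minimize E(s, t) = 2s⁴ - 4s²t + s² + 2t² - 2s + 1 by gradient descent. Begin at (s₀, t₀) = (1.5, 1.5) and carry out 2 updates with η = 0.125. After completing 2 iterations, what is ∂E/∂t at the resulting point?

0.7021484375

∇E = (8s³ - 8st + 2s - 2, -4s² + 4t)
Step 1: at (1.5, 1.5), ∇E = (10, -3) → (1.5, 1.5) − 0.125·(10, -3) = (0.25, 1.875)
Step 2: at (0.25, 1.875), ∇E = (-5.125, 7.25) → (0.25, 1.875) − 0.125·(-5.125, 7.25) = (0.890625, 0.96875)
∂E/∂t at (0.890625, 0.96875) = 0.7021484375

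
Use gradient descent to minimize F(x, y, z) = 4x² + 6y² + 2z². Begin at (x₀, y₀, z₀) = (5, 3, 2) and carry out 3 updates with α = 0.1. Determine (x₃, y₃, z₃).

∇F = (8x, 12y, 4z)
Step 1: at (5, 3, 2), ∇F = (40, 36, 8) → (5, 3, 2) − 0.1·(40, 36, 8) = (1, -0.6, 1.2)
Step 2: at (1, -0.6, 1.2), ∇F = (8, -7.2, 4.8) → (1, -0.6, 1.2) − 0.1·(8, -7.2, 4.8) = (0.2, 0.12, 0.72)
Step 3: at (0.2, 0.12, 0.72), ∇F = (1.6, 1.44, 2.88) → (0.2, 0.12, 0.72) − 0.1·(1.6, 1.44, 2.88) = (0.04, -0.024, 0.432)

(0.04, -0.024, 0.432)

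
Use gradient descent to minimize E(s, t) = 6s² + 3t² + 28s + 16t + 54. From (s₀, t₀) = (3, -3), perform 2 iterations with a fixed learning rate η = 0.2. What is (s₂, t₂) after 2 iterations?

∇E = (12s + 28, 6t + 16)
Step 1: at (3, -3), ∇E = (64, -2) → (3, -3) − 0.2·(64, -2) = (-9.8, -2.6)
Step 2: at (-9.8, -2.6), ∇E = (-89.6, 0.4) → (-9.8, -2.6) − 0.2·(-89.6, 0.4) = (8.12, -2.68)

(8.12, -2.68)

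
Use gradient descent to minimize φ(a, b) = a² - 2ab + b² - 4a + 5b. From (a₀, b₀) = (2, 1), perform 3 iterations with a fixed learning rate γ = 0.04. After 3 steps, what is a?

2.19456

∇φ = (2a - 2b - 4, -2a + 2b + 5)
Step 1: at (2, 1), ∇φ = (-2, 3) → (2, 1) − 0.04·(-2, 3) = (2.08, 0.88)
Step 2: at (2.08, 0.88), ∇φ = (-1.6, 2.6) → (2.08, 0.88) − 0.04·(-1.6, 2.6) = (2.144, 0.776)
Step 3: at (2.144, 0.776), ∇φ = (-1.264, 2.264) → (2.144, 0.776) − 0.04·(-1.264, 2.264) = (2.19456, 0.68544)
a = 2.19456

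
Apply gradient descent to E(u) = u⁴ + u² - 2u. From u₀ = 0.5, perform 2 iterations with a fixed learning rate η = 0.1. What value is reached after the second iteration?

E′(u) = 4u³ + 2u - 2
Step 1: E′(0.5) = -0.5; u₁ = 0.5 − 0.1·(-0.5) = 0.55
Step 2: E′(0.55) = -0.2345; u₂ = 0.55 − 0.1·(-0.2345) = 0.57345

0.57345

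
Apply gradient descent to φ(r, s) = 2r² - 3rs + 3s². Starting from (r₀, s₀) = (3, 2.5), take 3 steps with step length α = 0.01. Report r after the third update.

2.8650675

∇φ = (4r - 3s, -3r + 6s)
Step 1: at (3, 2.5), ∇φ = (4.5, 6) → (3, 2.5) − 0.01·(4.5, 6) = (2.955, 2.44)
Step 2: at (2.955, 2.44), ∇φ = (4.5, 5.775) → (2.955, 2.44) − 0.01·(4.5, 5.775) = (2.91, 2.38225)
Step 3: at (2.91, 2.38225), ∇φ = (4.49325, 5.5635) → (2.91, 2.38225) − 0.01·(4.49325, 5.5635) = (2.8650675, 2.326615)
r = 2.8650675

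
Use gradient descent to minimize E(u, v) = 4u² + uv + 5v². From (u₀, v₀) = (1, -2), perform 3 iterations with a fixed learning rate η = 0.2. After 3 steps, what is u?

∇E = (8u + v, u + 10v)
(u₁, v₁) = (1, -2) − 0.2·(6, -19) = (-0.2, 1.8)
(u₂, v₂) = (-0.2, 1.8) − 0.2·(0.2, 17.8) = (-0.24, -1.76)
(u₃, v₃) = (-0.24, -1.76) − 0.2·(-3.68, -17.84) = (0.496, 1.808)
u = 0.496

0.496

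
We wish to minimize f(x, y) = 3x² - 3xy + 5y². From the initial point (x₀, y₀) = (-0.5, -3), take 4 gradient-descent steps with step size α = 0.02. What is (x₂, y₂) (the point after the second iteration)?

(-0.6914, -1.9812)

∇f = (6x - 3y, -3x + 10y)
(x₁, y₁) = (-0.5, -3) − 0.02·(6, -28.5) = (-0.62, -2.43)
(x₂, y₂) = (-0.62, -2.43) − 0.02·(3.57, -22.44) = (-0.6914, -1.9812)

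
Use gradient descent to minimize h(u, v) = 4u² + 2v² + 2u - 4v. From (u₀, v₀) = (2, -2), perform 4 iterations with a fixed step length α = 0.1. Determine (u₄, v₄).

(-0.2464, 0.6112)

∇h = (8u + 2, 4v - 4)
(u₁, v₁) = (2, -2) − 0.1·(18, -12) = (0.2, -0.8)
(u₂, v₂) = (0.2, -0.8) − 0.1·(3.6, -7.2) = (-0.16, -0.08)
(u₃, v₃) = (-0.16, -0.08) − 0.1·(0.72, -4.32) = (-0.232, 0.352)
(u₄, v₄) = (-0.232, 0.352) − 0.1·(0.144, -2.592) = (-0.2464, 0.6112)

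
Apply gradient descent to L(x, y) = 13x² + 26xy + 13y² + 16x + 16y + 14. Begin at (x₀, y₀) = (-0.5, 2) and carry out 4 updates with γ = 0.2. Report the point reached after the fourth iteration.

∇L = (26x + 26y + 16, 26x + 26y + 16)
(x₁, y₁) = (-0.5, 2) − 0.2·(55, 55) = (-11.5, -9)
(x₂, y₂) = (-11.5, -9) − 0.2·(-517, -517) = (91.9, 94.4)
(x₃, y₃) = (91.9, 94.4) − 0.2·(4859.8, 4859.8) = (-880.06, -877.56)
(x₄, y₄) = (-880.06, -877.56) − 0.2·(-45682.12, -45682.12) = (8256.364, 8258.864)

(8256.364, 8258.864)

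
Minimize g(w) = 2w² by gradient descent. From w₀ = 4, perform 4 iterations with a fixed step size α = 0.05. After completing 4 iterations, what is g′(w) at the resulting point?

6.5536

g′(w) = 4w
Step 1: g′(4) = 16; w₁ = 4 − 0.05·16 = 3.2
Step 2: g′(3.2) = 12.8; w₂ = 3.2 − 0.05·12.8 = 2.56
Step 3: g′(2.56) = 10.24; w₃ = 2.56 − 0.05·10.24 = 2.048
Step 4: g′(2.048) = 8.192; w₄ = 2.048 − 0.05·8.192 = 1.6384
g′(w) at (1.6384) = 6.5536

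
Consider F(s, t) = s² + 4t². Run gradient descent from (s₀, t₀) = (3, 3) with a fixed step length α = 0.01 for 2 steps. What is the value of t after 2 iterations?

∇F = (2s, 8t)
(s₁, t₁) = (3, 3) − 0.01·(6, 24) = (2.94, 2.76)
(s₂, t₂) = (2.94, 2.76) − 0.01·(5.88, 22.08) = (2.8812, 2.5392)
t = 2.5392

2.5392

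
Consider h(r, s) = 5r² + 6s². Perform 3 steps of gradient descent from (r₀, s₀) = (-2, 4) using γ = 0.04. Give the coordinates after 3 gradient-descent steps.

∇h = (10r, 12s)
(r₁, s₁) = (-2, 4) − 0.04·(-20, 48) = (-1.2, 2.08)
(r₂, s₂) = (-1.2, 2.08) − 0.04·(-12, 24.96) = (-0.72, 1.0816)
(r₃, s₃) = (-0.72, 1.0816) − 0.04·(-7.2, 12.9792) = (-0.432, 0.562432)

(-0.432, 0.562432)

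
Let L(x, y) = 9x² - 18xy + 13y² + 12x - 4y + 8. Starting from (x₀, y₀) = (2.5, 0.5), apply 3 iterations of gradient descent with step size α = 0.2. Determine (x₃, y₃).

(-321.788, 398.228)

∇L = (18x - 18y + 12, -18x + 26y - 4)
(x₁, y₁) = (2.5, 0.5) − 0.2·(48, -36) = (-7.1, 7.7)
(x₂, y₂) = (-7.1, 7.7) − 0.2·(-254.4, 324) = (43.78, -57.1)
(x₃, y₃) = (43.78, -57.1) − 0.2·(1827.84, -2276.64) = (-321.788, 398.228)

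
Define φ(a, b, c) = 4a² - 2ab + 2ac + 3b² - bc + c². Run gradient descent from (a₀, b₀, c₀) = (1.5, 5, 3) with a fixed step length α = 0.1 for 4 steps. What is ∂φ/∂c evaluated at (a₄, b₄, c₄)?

∇φ = (8a - 2b + 2c, -2a + 6b - c, 2a - b + 2c)
(a₁, b₁, c₁) = (1.5, 5, 3) − 0.1·(8, 24, 4) = (0.7, 2.6, 2.6)
(a₂, b₂, c₂) = (0.7, 2.6, 2.6) − 0.1·(5.6, 11.6, 4) = (0.14, 1.44, 2.2)
(a₃, b₃, c₃) = (0.14, 1.44, 2.2) − 0.1·(2.64, 6.16, 3.24) = (-0.124, 0.824, 1.876)
(a₄, b₄, c₄) = (-0.124, 0.824, 1.876) − 0.1·(1.112, 3.316, 2.68) = (-0.2352, 0.4924, 1.608)
∂φ/∂c at (-0.2352, 0.4924, 1.608) = 2.2532

2.2532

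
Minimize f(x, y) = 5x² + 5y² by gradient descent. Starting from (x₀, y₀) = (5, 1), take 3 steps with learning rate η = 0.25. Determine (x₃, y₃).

(-16.875, -3.375)

∇f = (10x, 10y)
Step 1: at (5, 1), ∇f = (50, 10) → (5, 1) − 0.25·(50, 10) = (-7.5, -1.5)
Step 2: at (-7.5, -1.5), ∇f = (-75, -15) → (-7.5, -1.5) − 0.25·(-75, -15) = (11.25, 2.25)
Step 3: at (11.25, 2.25), ∇f = (112.5, 22.5) → (11.25, 2.25) − 0.25·(112.5, 22.5) = (-16.875, -3.375)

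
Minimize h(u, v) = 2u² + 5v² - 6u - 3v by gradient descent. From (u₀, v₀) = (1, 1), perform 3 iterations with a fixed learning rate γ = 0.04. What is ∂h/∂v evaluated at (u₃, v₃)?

1.512

∇h = (4u - 6, 10v - 3)
(u₁, v₁) = (1, 1) − 0.04·(-2, 7) = (1.08, 0.72)
(u₂, v₂) = (1.08, 0.72) − 0.04·(-1.68, 4.2) = (1.1472, 0.552)
(u₃, v₃) = (1.1472, 0.552) − 0.04·(-1.4112, 2.52) = (1.203648, 0.4512)
∂h/∂v at (1.203648, 0.4512) = 1.512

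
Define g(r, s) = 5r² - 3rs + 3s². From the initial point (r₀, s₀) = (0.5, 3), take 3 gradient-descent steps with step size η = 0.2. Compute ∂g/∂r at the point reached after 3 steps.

∇g = (10r - 3s, -3r + 6s)
Step 1: at (0.5, 3), ∇g = (-4, 16.5) → (0.5, 3) − 0.2·(-4, 16.5) = (1.3, -0.3)
Step 2: at (1.3, -0.3), ∇g = (13.9, -5.7) → (1.3, -0.3) − 0.2·(13.9, -5.7) = (-1.48, 0.84)
Step 3: at (-1.48, 0.84), ∇g = (-17.32, 9.48) → (-1.48, 0.84) − 0.2·(-17.32, 9.48) = (1.984, -1.056)
∂g/∂r at (1.984, -1.056) = 23.008

23.008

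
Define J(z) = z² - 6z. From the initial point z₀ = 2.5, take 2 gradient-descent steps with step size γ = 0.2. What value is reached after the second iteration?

J′(z) = 2z - 6
Step 1: J′(2.5) = -1; z₁ = 2.5 − 0.2·(-1) = 2.7
Step 2: J′(2.7) = -0.6; z₂ = 2.7 − 0.2·(-0.6) = 2.82

2.82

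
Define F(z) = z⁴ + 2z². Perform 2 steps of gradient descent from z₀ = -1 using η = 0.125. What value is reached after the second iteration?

0

F′(z) = 4z³ + 4z
z₁ = -1 − 0.125·(-8) = 0
z₂ = 0 − 0.125·0 = 0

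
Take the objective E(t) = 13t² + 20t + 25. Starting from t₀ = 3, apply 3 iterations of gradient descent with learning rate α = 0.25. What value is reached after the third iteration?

E′(t) = 26t + 20
Step 1: E′(3) = 98; t₁ = 3 − 0.25·98 = -21.5
Step 2: E′(-21.5) = -539; t₂ = -21.5 − 0.25·(-539) = 113.25
Step 3: E′(113.25) = 2964.5; t₃ = 113.25 − 0.25·2964.5 = -627.875

-627.875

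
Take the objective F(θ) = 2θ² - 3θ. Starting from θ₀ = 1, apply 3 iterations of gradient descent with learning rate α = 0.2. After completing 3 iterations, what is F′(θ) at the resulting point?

F′(θ) = 4θ - 3
θ₁ = 1 − 0.2·1 = 0.8
θ₂ = 0.8 − 0.2·0.2 = 0.76
θ₃ = 0.76 − 0.2·0.04 = 0.752
F′(θ) at (0.752) = 0.008

0.008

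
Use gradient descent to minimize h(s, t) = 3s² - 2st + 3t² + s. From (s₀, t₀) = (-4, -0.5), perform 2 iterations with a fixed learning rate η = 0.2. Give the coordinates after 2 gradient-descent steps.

∇h = (6s - 2t + 1, -2s + 6t)
(s₁, t₁) = (-4, -0.5) − 0.2·(-22, 5) = (0.4, -1.5)
(s₂, t₂) = (0.4, -1.5) − 0.2·(6.4, -9.8) = (-0.88, 0.46)

(-0.88, 0.46)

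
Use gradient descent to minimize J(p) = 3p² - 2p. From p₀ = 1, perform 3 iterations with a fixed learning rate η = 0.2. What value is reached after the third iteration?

0.328

J′(p) = 6p - 2
p₁ = 1 − 0.2·4 = 0.2
p₂ = 0.2 − 0.2·(-0.8) = 0.36
p₃ = 0.36 − 0.2·0.16 = 0.328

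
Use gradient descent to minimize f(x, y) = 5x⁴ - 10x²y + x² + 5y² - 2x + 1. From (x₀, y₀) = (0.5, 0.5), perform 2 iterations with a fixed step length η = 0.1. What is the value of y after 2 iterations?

∇f = (20x³ - 20xy + 2x - 2, -10x² + 10y)
Step 1: at (0.5, 0.5), ∇f = (-3.5, 2.5) → (0.5, 0.5) − 0.1·(-3.5, 2.5) = (0.85, 0.25)
Step 2: at (0.85, 0.25), ∇f = (7.7325, -4.725) → (0.85, 0.25) − 0.1·(7.7325, -4.725) = (0.07675, 0.7225)
y = 0.7225

0.7225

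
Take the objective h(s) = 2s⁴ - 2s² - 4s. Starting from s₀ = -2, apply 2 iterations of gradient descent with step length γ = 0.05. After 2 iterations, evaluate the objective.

h′(s) = 8s³ - 4s - 4
s₁ = -2 − 0.05·(-60) = 1
s₂ = 1 − 0.05·0 = 1
h(1) = -4

-4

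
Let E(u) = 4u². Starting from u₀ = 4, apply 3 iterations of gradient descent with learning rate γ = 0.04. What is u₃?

E′(u) = 8u
Step 1: E′(4) = 32; u₁ = 4 − 0.04·32 = 2.72
Step 2: E′(2.72) = 21.76; u₂ = 2.72 − 0.04·21.76 = 1.8496
Step 3: E′(1.8496) = 14.7968; u₃ = 1.8496 − 0.04·14.7968 = 1.257728

1.257728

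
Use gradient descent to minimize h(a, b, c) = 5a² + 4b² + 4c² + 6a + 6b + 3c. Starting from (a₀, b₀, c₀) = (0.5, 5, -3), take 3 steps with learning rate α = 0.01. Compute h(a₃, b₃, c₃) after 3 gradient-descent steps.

∇h = (10a + 6, 8b + 6, 8c + 3)
Step 1: at (0.5, 5, -3), ∇h = (11, 46, -21) → (0.5, 5, -3) − 0.01·(11, 46, -21) = (0.39, 4.54, -2.79)
Step 2: at (0.39, 4.54, -2.79), ∇h = (9.9, 42.32, -19.32) → (0.39, 4.54, -2.79) − 0.01·(9.9, 42.32, -19.32) = (0.291, 4.1168, -2.5968)
Step 3: at (0.291, 4.1168, -2.5968), ∇h = (8.91, 38.9344, -17.7744) → (0.291, 4.1168, -2.5968) − 0.01·(8.91, 38.9344, -17.7744) = (0.2019, 3.727456, -2.419056)
h(0.2019, 3.727456, -2.419056) = 95.505826702288

95.505826702288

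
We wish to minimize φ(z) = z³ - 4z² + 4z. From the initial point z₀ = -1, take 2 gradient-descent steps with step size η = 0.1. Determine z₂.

-6.775

φ′(z) = 3z² - 8z + 4
z₁ = -1 − 0.1·15 = -2.5
z₂ = -2.5 − 0.1·42.75 = -6.775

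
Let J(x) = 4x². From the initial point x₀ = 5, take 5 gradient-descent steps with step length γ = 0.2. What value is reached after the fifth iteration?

-0.3888

J′(x) = 8x
x₁ = 5 − 0.2·40 = -3
x₂ = -3 − 0.2·(-24) = 1.8
x₃ = 1.8 − 0.2·14.4 = -1.08
x₄ = -1.08 − 0.2·(-8.64) = 0.648
x₅ = 0.648 − 0.2·5.184 = -0.3888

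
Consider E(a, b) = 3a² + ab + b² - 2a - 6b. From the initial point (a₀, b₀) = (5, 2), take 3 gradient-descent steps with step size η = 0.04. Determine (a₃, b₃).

(2.205824, 1.79648)

∇E = (6a + b - 2, a + 2b - 6)
Step 1: at (5, 2), ∇E = (30, 3) → (5, 2) − 0.04·(30, 3) = (3.8, 1.88)
Step 2: at (3.8, 1.88), ∇E = (22.68, 1.56) → (3.8, 1.88) − 0.04·(22.68, 1.56) = (2.8928, 1.8176)
Step 3: at (2.8928, 1.8176), ∇E = (17.1744, 0.528) → (2.8928, 1.8176) − 0.04·(17.1744, 0.528) = (2.205824, 1.79648)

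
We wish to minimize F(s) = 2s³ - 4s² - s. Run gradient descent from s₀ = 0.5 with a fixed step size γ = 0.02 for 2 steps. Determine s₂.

0.642212

F′(s) = 6s² - 8s - 1
Step 1: F′(0.5) = -3.5; s₁ = 0.5 − 0.02·(-3.5) = 0.57
Step 2: F′(0.57) = -3.6106; s₂ = 0.57 − 0.02·(-3.6106) = 0.642212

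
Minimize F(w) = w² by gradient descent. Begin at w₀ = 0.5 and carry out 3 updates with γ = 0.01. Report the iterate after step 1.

F′(w) = 2w
w₁ = 0.5 − 0.01·1 = 0.49

0.49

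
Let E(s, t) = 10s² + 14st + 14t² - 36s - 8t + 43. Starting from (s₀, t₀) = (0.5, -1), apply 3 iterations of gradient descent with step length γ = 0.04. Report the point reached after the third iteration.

(2.284192, -0.5664)

∇E = (20s + 14t - 36, 14s + 28t - 8)
Step 1: at (0.5, -1), ∇E = (-40, -29) → (0.5, -1) − 0.04·(-40, -29) = (2.1, 0.16)
Step 2: at (2.1, 0.16), ∇E = (8.24, 25.88) → (2.1, 0.16) − 0.04·(8.24, 25.88) = (1.7704, -0.8752)
Step 3: at (1.7704, -0.8752), ∇E = (-12.8448, -7.72) → (1.7704, -0.8752) − 0.04·(-12.8448, -7.72) = (2.284192, -0.5664)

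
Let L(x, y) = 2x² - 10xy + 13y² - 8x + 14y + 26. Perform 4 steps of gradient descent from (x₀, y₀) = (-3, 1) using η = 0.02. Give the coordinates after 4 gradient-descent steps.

∇L = (4x - 10y - 8, -10x + 26y + 14)
Step 1: at (-3, 1), ∇L = (-30, 70) → (-3, 1) − 0.02·(-30, 70) = (-2.4, -0.4)
Step 2: at (-2.4, -0.4), ∇L = (-13.6, 27.6) → (-2.4, -0.4) − 0.02·(-13.6, 27.6) = (-2.128, -0.952)
Step 3: at (-2.128, -0.952), ∇L = (-6.992, 10.528) → (-2.128, -0.952) − 0.02·(-6.992, 10.528) = (-1.98816, -1.16256)
Step 4: at (-1.98816, -1.16256), ∇L = (-4.32704, 3.65504) → (-1.98816, -1.16256) − 0.02·(-4.32704, 3.65504) = (-1.9016192, -1.2356608)

(-1.9016192, -1.2356608)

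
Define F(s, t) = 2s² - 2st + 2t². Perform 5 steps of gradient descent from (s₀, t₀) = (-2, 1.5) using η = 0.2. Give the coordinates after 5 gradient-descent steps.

(-0.01888, -0.02)

∇F = (4s - 2t, -2s + 4t)
Step 1: at (-2, 1.5), ∇F = (-11, 10) → (-2, 1.5) − 0.2·(-11, 10) = (0.2, -0.5)
Step 2: at (0.2, -0.5), ∇F = (1.8, -2.4) → (0.2, -0.5) − 0.2·(1.8, -2.4) = (-0.16, -0.02)
Step 3: at (-0.16, -0.02), ∇F = (-0.6, 0.24) → (-0.16, -0.02) − 0.2·(-0.6, 0.24) = (-0.04, -0.068)
Step 4: at (-0.04, -0.068), ∇F = (-0.024, -0.192) → (-0.04, -0.068) − 0.2·(-0.024, -0.192) = (-0.0352, -0.0296)
Step 5: at (-0.0352, -0.0296), ∇F = (-0.0816, -0.048) → (-0.0352, -0.0296) − 0.2·(-0.0816, -0.048) = (-0.01888, -0.02)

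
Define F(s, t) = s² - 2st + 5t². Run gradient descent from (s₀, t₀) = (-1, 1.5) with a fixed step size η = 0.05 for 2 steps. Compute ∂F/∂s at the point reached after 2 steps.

-1.72

∇F = (2s - 2t, -2s + 10t)
(s₁, t₁) = (-1, 1.5) − 0.05·(-5, 17) = (-0.75, 0.65)
(s₂, t₂) = (-0.75, 0.65) − 0.05·(-2.8, 8) = (-0.61, 0.25)
∂F/∂s at (-0.61, 0.25) = -1.72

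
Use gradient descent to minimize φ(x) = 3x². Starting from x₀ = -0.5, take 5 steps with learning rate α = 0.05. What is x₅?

-0.084035

φ′(x) = 6x
x₁ = -0.5 − 0.05·(-3) = -0.35
x₂ = -0.35 − 0.05·(-2.1) = -0.245
x₃ = -0.245 − 0.05·(-1.47) = -0.1715
x₄ = -0.1715 − 0.05·(-1.029) = -0.12005
x₅ = -0.12005 − 0.05·(-0.7203) = -0.084035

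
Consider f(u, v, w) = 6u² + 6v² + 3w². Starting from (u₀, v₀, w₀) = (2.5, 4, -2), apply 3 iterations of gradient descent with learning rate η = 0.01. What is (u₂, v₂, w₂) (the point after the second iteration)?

(1.936, 3.0976, -1.7672)

∇f = (12u, 12v, 6w)
Step 1: at (2.5, 4, -2), ∇f = (30, 48, -12) → (2.5, 4, -2) − 0.01·(30, 48, -12) = (2.2, 3.52, -1.88)
Step 2: at (2.2, 3.52, -1.88), ∇f = (26.4, 42.24, -11.28) → (2.2, 3.52, -1.88) − 0.01·(26.4, 42.24, -11.28) = (1.936, 3.0976, -1.7672)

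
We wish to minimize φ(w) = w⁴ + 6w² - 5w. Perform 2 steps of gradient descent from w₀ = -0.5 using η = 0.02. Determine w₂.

φ′(w) = 4w³ + 12w - 5
Step 1: φ′(-0.5) = -11.5; w₁ = -0.5 − 0.02·(-11.5) = -0.27
Step 2: φ′(-0.27) = -8.318732; w₂ = -0.27 − 0.02·(-8.318732) = -0.10362536

-0.10362536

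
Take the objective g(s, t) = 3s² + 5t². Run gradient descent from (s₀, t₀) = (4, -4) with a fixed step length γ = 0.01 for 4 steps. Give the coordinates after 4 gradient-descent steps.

∇g = (6s, 10t)
Step 1: at (4, -4), ∇g = (24, -40) → (4, -4) − 0.01·(24, -40) = (3.76, -3.6)
Step 2: at (3.76, -3.6), ∇g = (22.56, -36) → (3.76, -3.6) − 0.01·(22.56, -36) = (3.5344, -3.24)
Step 3: at (3.5344, -3.24), ∇g = (21.2064, -32.4) → (3.5344, -3.24) − 0.01·(21.2064, -32.4) = (3.322336, -2.916)
Step 4: at (3.322336, -2.916), ∇g = (19.934016, -29.16) → (3.322336, -2.916) − 0.01·(19.934016, -29.16) = (3.12299584, -2.6244)

(3.12299584, -2.6244)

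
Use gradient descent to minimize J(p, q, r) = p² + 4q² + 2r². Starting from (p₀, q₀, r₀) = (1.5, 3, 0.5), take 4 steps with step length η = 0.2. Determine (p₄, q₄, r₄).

(0.1944, 0.3888, 0.0008)

∇J = (2p, 8q, 4r)
(p₁, q₁, r₁) = (1.5, 3, 0.5) − 0.2·(3, 24, 2) = (0.9, -1.8, 0.1)
(p₂, q₂, r₂) = (0.9, -1.8, 0.1) − 0.2·(1.8, -14.4, 0.4) = (0.54, 1.08, 0.02)
(p₃, q₃, r₃) = (0.54, 1.08, 0.02) − 0.2·(1.08, 8.64, 0.08) = (0.324, -0.648, 0.004)
(p₄, q₄, r₄) = (0.324, -0.648, 0.004) − 0.2·(0.648, -5.184, 0.016) = (0.1944, 0.3888, 0.0008)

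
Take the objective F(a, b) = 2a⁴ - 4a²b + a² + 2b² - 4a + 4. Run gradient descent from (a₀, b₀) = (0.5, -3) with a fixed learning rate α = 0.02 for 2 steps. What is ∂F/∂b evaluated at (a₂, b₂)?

∇F = (8a³ - 8ab + 2a - 4, -4a² + 4b)
(a₁, b₁) = (0.5, -3) − 0.02·(10, -13) = (0.3, -2.74)
(a₂, b₂) = (0.3, -2.74) − 0.02·(3.392, -11.32) = (0.23216, -2.5136)
∂F/∂b at (0.23216, -2.5136) = -10.2699930624

-10.2699930624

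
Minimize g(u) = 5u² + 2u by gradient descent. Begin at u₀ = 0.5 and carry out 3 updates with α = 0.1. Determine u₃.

-0.2

g′(u) = 10u + 2
u₁ = 0.5 − 0.1·7 = -0.2
u₂ = -0.2 − 0.1·0 = -0.2
u₃ = -0.2 − 0.1·0 = -0.2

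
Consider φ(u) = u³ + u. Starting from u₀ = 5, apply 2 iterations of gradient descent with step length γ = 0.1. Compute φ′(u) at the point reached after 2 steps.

φ′(u) = 3u² + 1
u₁ = 5 − 0.1·76 = -2.6
u₂ = -2.6 − 0.1·21.28 = -4.728
φ′(u) at (-4.728) = 68.061952

68.061952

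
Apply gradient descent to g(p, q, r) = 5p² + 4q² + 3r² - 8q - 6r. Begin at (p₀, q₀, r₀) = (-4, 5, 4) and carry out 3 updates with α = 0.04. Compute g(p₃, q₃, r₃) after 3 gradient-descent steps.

8.262896959488

∇g = (10p, 8q - 8, 6r - 6)
Step 1: at (-4, 5, 4), ∇g = (-40, 32, 18) → (-4, 5, 4) − 0.04·(-40, 32, 18) = (-2.4, 3.72, 3.28)
Step 2: at (-2.4, 3.72, 3.28), ∇g = (-24, 21.76, 13.68) → (-2.4, 3.72, 3.28) − 0.04·(-24, 21.76, 13.68) = (-1.44, 2.8496, 2.7328)
Step 3: at (-1.44, 2.8496, 2.7328), ∇g = (-14.4, 14.7968, 10.3968) → (-1.44, 2.8496, 2.7328) − 0.04·(-14.4, 14.7968, 10.3968) = (-0.864, 2.257728, 2.316928)
g(-0.864, 2.257728, 2.316928) = 8.262896959488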